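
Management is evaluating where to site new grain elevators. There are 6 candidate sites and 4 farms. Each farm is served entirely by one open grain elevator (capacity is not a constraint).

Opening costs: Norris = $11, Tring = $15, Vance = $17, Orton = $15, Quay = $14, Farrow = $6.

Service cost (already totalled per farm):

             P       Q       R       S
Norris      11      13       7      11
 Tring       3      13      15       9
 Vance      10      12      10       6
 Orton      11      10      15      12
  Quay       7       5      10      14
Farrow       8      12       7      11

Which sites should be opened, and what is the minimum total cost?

For any fixed open set, each farm goes to its cheapest open site; total = fixed + service.
{Farrow}: P→Farrow 8, Q→Farrow 12, R→Farrow 7, S→Farrow 11. Service 38; fixed 6; total 44.
{Quay}: P→Quay 7, Q→Quay 5, R→Quay 10, S→Quay 14. Service 36; fixed 14; total 50.
{Quay, Farrow}: service 30 + fixed 20 = 50
{Norris, Tring, Vance, Orton, Quay, Farrow}: service 21 + fixed 78 = 99
No other subset beats 44.

Open Farrow only; minimum total cost 44.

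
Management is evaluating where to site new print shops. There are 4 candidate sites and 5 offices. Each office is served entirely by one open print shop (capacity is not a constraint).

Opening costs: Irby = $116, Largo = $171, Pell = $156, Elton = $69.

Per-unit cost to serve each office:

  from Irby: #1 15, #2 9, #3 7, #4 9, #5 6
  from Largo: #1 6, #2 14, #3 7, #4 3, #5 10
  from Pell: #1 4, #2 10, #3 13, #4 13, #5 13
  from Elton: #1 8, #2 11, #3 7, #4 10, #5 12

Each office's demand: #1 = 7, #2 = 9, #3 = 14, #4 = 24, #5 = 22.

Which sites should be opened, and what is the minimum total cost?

For any fixed open set, each office goes to its cheapest open site; total = fixed + service.
{Irby, Largo}: #1→Largo 6·7=42, #2→Irby 9·9=81, #3→Irby 7·14=98, #4→Largo 3·24=72, #5→Irby 6·22=132. Service 425; fixed 287; total 712.
{Largo}: service 558 + fixed 171 = 729
{Irby}: #1→Irby 15·7=105, #2→Irby 9·9=81, #3→Irby 7·14=98, #4→Irby 9·24=216, #5→Irby 6·22=132. Service 632; fixed 116; total 748.
{Irby, Largo, Pell, Elton}: service 411 + fixed 512 = 923
(All 15 nonempty subsets were checked; Irby and Largo is lowest.)

Open Irby and Largo; minimum total cost 712.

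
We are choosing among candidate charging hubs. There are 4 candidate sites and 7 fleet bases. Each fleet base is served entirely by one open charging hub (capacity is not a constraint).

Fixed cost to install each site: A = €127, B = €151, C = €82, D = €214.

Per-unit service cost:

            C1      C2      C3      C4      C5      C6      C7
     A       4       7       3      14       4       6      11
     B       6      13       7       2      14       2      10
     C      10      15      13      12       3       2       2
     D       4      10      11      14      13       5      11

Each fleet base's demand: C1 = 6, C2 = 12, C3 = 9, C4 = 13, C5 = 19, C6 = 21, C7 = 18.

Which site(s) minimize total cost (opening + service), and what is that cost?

For any fixed open set, each fleet base goes to its cheapest open site; total = fixed + service.
{A, C}: C1→A 4·6=24, C2→A 7·12=84, C3→A 3·9=27, C4→C 12·13=156, C5→C 3·19=57, C6→C 2·21=42, C7→C 2·18=36. Service 426; fixed 209; total 635.
{B, C}: C1→B 6·6=36, C2→B 13·12=156, C3→B 7·9=63, C4→B 2·13=26, C5→C 3·19=57, C6→B 2·21=42, C7→C 2·18=36. Service 416; fixed 233; total 649.
{A, B, C}: service 296 + fixed 360 = 656
{A, B, C, D}: service 296 + fixed 574 = 870
(All 15 nonempty subsets were checked; A and C is lowest.)

Open A and C; minimum total cost 635.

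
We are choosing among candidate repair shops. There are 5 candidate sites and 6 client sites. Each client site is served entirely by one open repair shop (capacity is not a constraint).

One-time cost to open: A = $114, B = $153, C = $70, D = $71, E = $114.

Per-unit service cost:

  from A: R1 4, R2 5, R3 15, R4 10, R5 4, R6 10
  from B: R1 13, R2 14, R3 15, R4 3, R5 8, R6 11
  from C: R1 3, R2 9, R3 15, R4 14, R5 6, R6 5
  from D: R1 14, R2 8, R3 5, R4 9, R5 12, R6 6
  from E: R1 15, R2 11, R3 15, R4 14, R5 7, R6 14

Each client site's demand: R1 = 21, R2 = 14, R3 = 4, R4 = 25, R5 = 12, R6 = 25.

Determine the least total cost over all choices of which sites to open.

Minimum total cost: 744

For any fixed open set, each client site goes to its cheapest open site; total = fixed + service.
{B, C}: R1→C 3·21=63, R2→C 9·14=126, R3→B 15·4=60, R4→B 3·25=75, R5→C 6·12=72, R6→C 5·25=125. Service 521; fixed 223; total 744.
{C, D}: service 617 + fixed 141 = 758
{B, C, D}: R1→C 3·21=63, R2→D 8·14=112, R3→D 5·4=20, R4→B 3·25=75, R5→C 6·12=72, R6→C 5·25=125. Service 467; fixed 294; total 761.
{A, B, C, D, E}: R1→C 3·21=63, R2→A 5·14=70, R3→D 5·4=20, R4→B 3·25=75, R5→A 4·12=48, R6→C 5·25=125. Service 401; fixed 522; total 923.
No other subset beats 744.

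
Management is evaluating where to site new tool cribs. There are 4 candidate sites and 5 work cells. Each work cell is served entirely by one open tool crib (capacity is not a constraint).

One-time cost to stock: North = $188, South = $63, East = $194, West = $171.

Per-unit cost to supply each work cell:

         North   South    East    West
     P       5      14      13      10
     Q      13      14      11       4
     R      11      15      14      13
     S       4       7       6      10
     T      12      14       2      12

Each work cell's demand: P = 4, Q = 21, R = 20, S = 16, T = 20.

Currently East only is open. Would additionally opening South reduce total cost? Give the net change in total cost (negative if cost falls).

No — net change +63 (cost rises by 63).

Current service cost with {East}: 699.
Adding South: each work cell re-picks its cheapest; new service cost 699, saving 0.
Extra fixed cost: 63. Net change = 63 − 0 = 63.
(Totals: 893 → 956.)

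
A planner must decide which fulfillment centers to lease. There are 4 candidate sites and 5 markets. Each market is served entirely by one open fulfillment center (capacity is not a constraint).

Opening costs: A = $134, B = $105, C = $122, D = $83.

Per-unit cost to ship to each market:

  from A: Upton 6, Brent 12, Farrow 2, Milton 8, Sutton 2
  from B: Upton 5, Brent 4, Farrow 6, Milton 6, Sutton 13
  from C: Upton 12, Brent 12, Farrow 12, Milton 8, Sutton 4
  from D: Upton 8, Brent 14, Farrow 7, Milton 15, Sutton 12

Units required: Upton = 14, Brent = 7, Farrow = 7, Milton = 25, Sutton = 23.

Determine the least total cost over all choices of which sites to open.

Minimum total cost: 547

For any fixed open set, each market goes to its cheapest open site; total = fixed + service.
{A, B}: Upton→B 5·14=70, Brent→B 4·7=28, Farrow→A 2·7=14, Milton→B 6·25=150, Sutton→A 2·23=46. Service 308; fixed 239; total 547.
{A}: Upton→A 6·14=84, Brent→A 12·7=84, Farrow→A 2·7=14, Milton→A 8·25=200, Sutton→A 2·23=46. Service 428; fixed 134; total 562.
{B, C}: service 382 + fixed 227 = 609
{A, B, C, D}: Upton→B 5·14=70, Brent→B 4·7=28, Farrow→A 2·7=14, Milton→B 6·25=150, Sutton→A 2·23=46. Service 308; fixed 444; total 752.
No other subset beats 547.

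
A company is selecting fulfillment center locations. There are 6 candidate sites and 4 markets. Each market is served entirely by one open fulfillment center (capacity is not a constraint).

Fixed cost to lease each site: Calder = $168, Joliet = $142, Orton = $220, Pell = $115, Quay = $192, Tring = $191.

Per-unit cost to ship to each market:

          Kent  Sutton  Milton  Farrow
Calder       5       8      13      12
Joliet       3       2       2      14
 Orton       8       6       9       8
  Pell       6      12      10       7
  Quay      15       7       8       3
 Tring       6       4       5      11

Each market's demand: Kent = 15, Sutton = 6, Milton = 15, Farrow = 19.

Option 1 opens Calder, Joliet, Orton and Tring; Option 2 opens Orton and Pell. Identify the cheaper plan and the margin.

Option 2 is cheaper by 231.

Option 1: {Calder, Joliet, Orton, Tring}: Kent→Joliet 3·15=45, Sutton→Joliet 2·6=12, Milton→Joliet 2·15=30, Farrow→Orton 8·19=152. Service 239; fixed 721; total 960.
Option 2: {Orton, Pell}: Kent→Pell 6·15=90, Sutton→Orton 6·6=36, Milton→Orton 9·15=135, Farrow→Pell 7·19=133. Service 394; fixed 335; total 729.
Difference: |960 − 729| = 231.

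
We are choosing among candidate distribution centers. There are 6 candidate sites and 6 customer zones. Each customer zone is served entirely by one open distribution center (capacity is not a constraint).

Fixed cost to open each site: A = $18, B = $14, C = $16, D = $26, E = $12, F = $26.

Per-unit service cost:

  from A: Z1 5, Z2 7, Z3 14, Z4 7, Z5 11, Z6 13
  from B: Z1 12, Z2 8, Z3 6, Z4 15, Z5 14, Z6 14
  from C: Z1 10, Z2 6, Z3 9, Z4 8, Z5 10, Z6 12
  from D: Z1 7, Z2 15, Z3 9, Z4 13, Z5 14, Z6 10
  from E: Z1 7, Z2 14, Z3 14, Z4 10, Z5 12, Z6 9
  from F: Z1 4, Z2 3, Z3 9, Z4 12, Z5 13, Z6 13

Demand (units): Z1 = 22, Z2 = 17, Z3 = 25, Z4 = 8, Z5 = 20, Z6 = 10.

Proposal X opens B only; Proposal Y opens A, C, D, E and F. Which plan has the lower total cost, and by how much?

Proposal X: {B}: Z1→B 12·22=264, Z2→B 8·17=136, Z3→B 6·25=150, Z4→B 15·8=120, Z5→B 14·20=280, Z6→B 14·10=140. Service 1090; fixed 14; total 1104.
Proposal Y: {A, C, D, E, F}: Z1→F 4·22=88, Z2→F 3·17=51, Z3→C 9·25=225, Z4→A 7·8=56, Z5→C 10·20=200, Z6→E 9·10=90. Service 710; fixed 98; total 808.
Difference: |1104 − 808| = 296.

Proposal Y is cheaper by 296.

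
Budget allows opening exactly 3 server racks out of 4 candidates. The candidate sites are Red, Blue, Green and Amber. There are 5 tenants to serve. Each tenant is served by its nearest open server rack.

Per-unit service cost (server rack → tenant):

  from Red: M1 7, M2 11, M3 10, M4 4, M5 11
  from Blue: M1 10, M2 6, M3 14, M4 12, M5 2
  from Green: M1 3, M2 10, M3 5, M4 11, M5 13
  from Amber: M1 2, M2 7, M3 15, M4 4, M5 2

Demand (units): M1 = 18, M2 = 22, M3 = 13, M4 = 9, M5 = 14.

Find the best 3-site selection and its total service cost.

Choose Blue, Green and Amber; total service cost 297.

With exactly 3 open, each tenant uses its cheapest among the chosen.
{Blue, Green, Amber}: M1→Amber 2·18=36, M2→Blue 6·22=132, M3→Green 5·13=65, M4→Amber 4·9=36, M5→Blue 2·14=28. Service cost 297.
{Red, Blue, Green}: service cost 315
{Red, Green, Amber}: service cost 319
Among all 4 size-3 choices, {Blue, Green, Amber} is lowest.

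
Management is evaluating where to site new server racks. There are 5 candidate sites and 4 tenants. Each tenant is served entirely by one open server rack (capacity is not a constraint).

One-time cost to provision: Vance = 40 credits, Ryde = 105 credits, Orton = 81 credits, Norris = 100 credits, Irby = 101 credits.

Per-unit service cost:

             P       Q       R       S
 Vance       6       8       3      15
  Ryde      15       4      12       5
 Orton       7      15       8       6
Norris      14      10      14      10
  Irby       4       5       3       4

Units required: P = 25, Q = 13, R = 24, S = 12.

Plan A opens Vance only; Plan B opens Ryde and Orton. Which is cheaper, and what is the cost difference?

Plan A is cheaper by 119.

Plan A: {Vance}: P→Vance 6·25=150, Q→Vance 8·13=104, R→Vance 3·24=72, S→Vance 15·12=180. Service 506; fixed 40; total 546.
Plan B: {Ryde, Orton}: P→Orton 7·25=175, Q→Ryde 4·13=52, R→Orton 8·24=192, S→Ryde 5·12=60. Service 479; fixed 186; total 665.
Difference: |546 − 665| = 119.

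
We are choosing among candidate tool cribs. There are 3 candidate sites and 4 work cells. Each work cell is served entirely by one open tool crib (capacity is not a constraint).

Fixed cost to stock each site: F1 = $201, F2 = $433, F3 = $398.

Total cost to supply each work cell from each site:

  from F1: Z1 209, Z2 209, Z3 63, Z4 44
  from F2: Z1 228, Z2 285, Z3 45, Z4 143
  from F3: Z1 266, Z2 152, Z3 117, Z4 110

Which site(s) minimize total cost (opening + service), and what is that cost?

For any fixed open set, each work cell goes to its cheapest open site; total = fixed + service.
{F1}: Z1→F1 209, Z2→F1 209, Z3→F1 63, Z4→F1 44. Service 525; fixed 201; total 726.
{F3}: service 645 + fixed 398 = 1043
{F1, F3}: service 468 + fixed 599 = 1067
{F1, F2, F3}: service 450 + fixed 1032 = 1482
No other subset beats 726.

Open F1 only; minimum total cost 726.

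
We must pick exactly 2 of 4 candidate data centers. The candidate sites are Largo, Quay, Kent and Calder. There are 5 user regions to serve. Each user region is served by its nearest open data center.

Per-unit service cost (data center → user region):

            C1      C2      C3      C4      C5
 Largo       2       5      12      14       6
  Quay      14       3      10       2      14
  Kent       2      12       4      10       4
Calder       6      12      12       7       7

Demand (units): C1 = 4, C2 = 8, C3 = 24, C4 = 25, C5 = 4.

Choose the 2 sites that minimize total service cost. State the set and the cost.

With exactly 2 open, each user region uses its cheapest among the chosen.
{Quay, Kent}: C1→Kent 2·4=8, C2→Quay 3·8=24, C3→Kent 4·24=96, C4→Quay 2·25=50, C5→Kent 4·4=16. Service cost 194.
{Largo, Quay}: service cost 346
{Quay, Calder}: service cost 366
Among all 6 size-2 choices, {Quay, Kent} is lowest.

Choose Quay and Kent; total service cost 194.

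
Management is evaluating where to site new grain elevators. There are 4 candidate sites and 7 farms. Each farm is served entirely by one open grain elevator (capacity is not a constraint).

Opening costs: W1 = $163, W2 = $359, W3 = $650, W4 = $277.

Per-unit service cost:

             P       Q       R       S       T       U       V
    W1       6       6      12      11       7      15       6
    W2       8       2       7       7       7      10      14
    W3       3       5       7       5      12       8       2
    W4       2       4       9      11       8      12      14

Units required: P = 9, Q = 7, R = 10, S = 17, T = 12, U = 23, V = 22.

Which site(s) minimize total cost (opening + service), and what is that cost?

Open W1 only; minimum total cost 1127.

For any fixed open set, each farm goes to its cheapest open site; total = fixed + service.
{W1}: P→W1 6·9=54, Q→W1 6·7=42, R→W1 12·10=120, S→W1 11·17=187, T→W1 7·12=84, U→W1 15·23=345, V→W1 6·22=132. Service 964; fixed 163; total 1127.
{W1, W2}: service 703 + fixed 522 = 1225
{W3}: P→W3 3·9=27, Q→W3 5·7=35, R→W3 7·10=70, S→W3 5·17=85, T→W3 12·12=144, U→W3 8·23=184, V→W3 2·22=44. Service 589; fixed 650; total 1239.
{W1, W2, W3, W4}: service 499 + fixed 1449 = 1948
(All 15 nonempty subsets were checked; W1 only is lowest.)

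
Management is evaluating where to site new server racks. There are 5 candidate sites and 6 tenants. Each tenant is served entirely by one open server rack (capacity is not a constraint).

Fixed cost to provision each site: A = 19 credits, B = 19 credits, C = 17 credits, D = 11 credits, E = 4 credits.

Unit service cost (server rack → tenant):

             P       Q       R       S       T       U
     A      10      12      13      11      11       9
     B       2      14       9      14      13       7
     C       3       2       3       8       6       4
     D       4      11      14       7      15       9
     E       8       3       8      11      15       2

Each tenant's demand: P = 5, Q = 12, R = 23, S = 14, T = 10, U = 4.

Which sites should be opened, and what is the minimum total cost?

For any fixed open set, each tenant goes to its cheapest open site; total = fixed + service.
{C, D, E}: P→C 3·5=15, Q→C 2·12=24, R→C 3·23=69, S→D 7·14=98, T→C 6·10=60, U→E 2·4=8. Service 274; fixed 32; total 306.
{C, E}: service 288 + fixed 21 = 309
{C, D}: service 282 + fixed 28 = 310
{A, B, C, D, E}: service 269 + fixed 70 = 339
No other subset beats 306.

Open C, D and E; minimum total cost 306.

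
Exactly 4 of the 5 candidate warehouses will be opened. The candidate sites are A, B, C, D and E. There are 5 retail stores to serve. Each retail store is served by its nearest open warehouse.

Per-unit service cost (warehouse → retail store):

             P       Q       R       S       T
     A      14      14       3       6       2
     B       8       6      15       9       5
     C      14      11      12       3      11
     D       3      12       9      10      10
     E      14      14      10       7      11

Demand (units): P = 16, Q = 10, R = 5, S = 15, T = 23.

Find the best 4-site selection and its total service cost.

With exactly 4 open, each retail store uses its cheapest among the chosen.
{A, B, C, D}: P→D 3·16=48, Q→B 6·10=60, R→A 3·5=15, S→C 3·15=45, T→A 2·23=46. Service cost 214.
{A, B, D, E}: service cost 259
{A, C, D, E}: service cost 264
Among all 5 size-4 choices, {A, B, C, D} is lowest.

Choose A, B, C and D; total service cost 214.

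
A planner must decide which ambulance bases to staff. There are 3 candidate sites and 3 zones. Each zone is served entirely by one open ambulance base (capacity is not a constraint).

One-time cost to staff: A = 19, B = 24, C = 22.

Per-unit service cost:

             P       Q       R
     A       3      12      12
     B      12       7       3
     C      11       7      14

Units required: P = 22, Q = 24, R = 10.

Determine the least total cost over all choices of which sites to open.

For any fixed open set, each zone goes to its cheapest open site; total = fixed + service.
{A, B}: P→A 3·22=66, Q→B 7·24=168, R→B 3·10=30. Service 264; fixed 43; total 307.
{A, B, C}: P→A 3·22=66, Q→B 7·24=168, R→B 3·10=30. Service 264; fixed 65; total 329.
{A, C}: P→A 3·22=66, Q→C 7·24=168, R→A 12·10=120. Service 354; fixed 41; total 395.
{A}: service 474 + fixed 19 = 493
No other subset beats 307.

Minimum total cost: 307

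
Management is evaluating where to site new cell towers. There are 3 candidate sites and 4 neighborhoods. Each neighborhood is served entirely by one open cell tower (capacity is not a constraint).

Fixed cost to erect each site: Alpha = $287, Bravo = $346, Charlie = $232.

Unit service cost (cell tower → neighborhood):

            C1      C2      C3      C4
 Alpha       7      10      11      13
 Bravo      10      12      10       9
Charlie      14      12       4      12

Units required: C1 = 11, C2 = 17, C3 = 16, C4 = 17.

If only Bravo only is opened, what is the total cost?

Each neighborhood is assigned to its cheapest site among the open ones.
{Bravo}: C1→Bravo 10·11=110, C2→Bravo 12·17=204, C3→Bravo 10·16=160, C4→Bravo 9·17=153. Service 627; fixed 346; total 973.

Total cost: 973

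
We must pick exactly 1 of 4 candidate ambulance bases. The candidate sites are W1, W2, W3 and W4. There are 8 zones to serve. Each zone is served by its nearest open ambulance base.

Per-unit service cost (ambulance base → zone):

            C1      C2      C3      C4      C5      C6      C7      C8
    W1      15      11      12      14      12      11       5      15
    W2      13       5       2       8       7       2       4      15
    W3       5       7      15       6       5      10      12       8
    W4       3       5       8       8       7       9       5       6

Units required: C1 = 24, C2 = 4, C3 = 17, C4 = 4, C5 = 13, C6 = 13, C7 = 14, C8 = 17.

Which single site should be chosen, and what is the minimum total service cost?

With exactly 1 open, each zone uses its cheapest among the chosen.
{W4}: C1→W4 3·24=72, C2→W4 5·4=20, C3→W4 8·17=136, C4→W4 8·4=32, C5→W4 7·13=91, C6→W4 9·13=117, C7→W4 5·14=70, C8→W4 6·17=102. Service cost 640.
{W2}: service cost 826
{W3}: service cost 926
Among all 4 size-1 choices, {W4} is lowest.

Choose W4 only; total service cost 640.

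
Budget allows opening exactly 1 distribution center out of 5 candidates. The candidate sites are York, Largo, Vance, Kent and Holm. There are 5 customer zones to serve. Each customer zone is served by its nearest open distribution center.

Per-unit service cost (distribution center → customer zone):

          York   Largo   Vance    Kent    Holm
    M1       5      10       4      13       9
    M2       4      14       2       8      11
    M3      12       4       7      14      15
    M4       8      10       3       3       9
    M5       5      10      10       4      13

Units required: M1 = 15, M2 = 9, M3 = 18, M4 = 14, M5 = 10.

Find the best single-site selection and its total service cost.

Choose Vance only; total service cost 346.

With exactly 1 open, each customer zone uses its cheapest among the chosen.
{Vance}: M1→Vance 4·15=60, M2→Vance 2·9=18, M3→Vance 7·18=126, M4→Vance 3·14=42, M5→Vance 10·10=100. Service cost 346.
{York}: service cost 489
{Largo}: service cost 588
Among all 5 size-1 choices, {Vance} is lowest.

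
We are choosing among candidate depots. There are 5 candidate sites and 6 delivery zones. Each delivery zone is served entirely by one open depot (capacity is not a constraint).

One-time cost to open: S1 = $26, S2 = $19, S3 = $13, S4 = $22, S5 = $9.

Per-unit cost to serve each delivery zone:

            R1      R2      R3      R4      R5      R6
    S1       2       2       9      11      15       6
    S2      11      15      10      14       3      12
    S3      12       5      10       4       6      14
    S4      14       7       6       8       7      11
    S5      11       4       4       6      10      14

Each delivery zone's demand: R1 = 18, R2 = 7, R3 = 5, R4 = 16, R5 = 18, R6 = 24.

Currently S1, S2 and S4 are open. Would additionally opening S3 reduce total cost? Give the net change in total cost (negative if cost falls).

Current service cost with {S1, S2, S4}: 406.
Adding S3: each delivery zone re-picks its cheapest; new service cost 342, saving 64.
Extra fixed cost: 13. Net change = 13 − 64 = -51.
(Totals: 473 → 422.)

Yes — net change −51 (cost falls by 51).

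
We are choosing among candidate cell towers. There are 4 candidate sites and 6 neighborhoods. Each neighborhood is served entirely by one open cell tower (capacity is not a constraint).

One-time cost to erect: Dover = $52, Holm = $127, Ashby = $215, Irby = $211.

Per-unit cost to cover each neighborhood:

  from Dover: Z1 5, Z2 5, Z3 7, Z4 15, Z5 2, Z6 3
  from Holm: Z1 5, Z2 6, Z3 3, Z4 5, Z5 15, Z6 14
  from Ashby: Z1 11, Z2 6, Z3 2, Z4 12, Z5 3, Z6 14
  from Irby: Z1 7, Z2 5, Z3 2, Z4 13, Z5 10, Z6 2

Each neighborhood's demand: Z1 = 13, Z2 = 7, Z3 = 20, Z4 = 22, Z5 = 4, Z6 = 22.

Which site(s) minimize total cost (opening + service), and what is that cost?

Open Dover and Holm; minimum total cost 523.

For any fixed open set, each neighborhood goes to its cheapest open site; total = fixed + service.
{Dover, Holm}: Z1→Dover 5·13=65, Z2→Dover 5·7=35, Z3→Holm 3·20=60, Z4→Holm 5·22=110, Z5→Dover 2·4=8, Z6→Dover 3·22=66. Service 344; fixed 179; total 523.
{Holm, Irby}: service 334 + fixed 338 = 672
{Dover, Holm, Irby}: service 302 + fixed 390 = 692
{Dover, Holm, Ashby, Irby}: service 302 + fixed 605 = 907
No other subset beats 523.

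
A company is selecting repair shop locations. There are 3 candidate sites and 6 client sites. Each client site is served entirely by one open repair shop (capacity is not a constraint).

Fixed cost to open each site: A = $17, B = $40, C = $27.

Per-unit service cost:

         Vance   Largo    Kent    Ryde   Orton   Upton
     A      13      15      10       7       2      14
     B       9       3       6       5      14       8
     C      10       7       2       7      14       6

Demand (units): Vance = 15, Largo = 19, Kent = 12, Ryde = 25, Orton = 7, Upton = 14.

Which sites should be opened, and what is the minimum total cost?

For any fixed open set, each client site goes to its cheapest open site; total = fixed + service.
{A, B, C}: Vance→B 9·15=135, Largo→B 3·19=57, Kent→C 2·12=24, Ryde→B 5·25=125, Orton→A 2·7=14, Upton→C 6·14=84. Service 439; fixed 84; total 523.
{A, B}: service 515 + fixed 57 = 572
{B, C}: service 523 + fixed 67 = 590
{A}: service 985 + fixed 17 = 1002
No other subset beats 523.

Open A, B and C; minimum total cost 523.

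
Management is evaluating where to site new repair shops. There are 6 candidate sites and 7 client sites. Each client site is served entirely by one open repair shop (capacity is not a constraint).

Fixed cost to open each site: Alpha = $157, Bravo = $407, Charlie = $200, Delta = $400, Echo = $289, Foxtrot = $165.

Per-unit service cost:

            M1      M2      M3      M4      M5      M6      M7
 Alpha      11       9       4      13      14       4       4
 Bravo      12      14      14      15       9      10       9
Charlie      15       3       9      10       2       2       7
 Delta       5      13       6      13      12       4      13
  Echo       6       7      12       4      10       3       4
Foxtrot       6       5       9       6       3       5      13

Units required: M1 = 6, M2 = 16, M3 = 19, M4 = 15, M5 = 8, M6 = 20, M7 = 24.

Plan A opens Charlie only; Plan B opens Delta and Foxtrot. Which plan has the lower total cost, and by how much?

Plan A is cheaper by 412.

Plan A: {Charlie}: M1→Charlie 15·6=90, M2→Charlie 3·16=48, M3→Charlie 9·19=171, M4→Charlie 10·15=150, M5→Charlie 2·8=16, M6→Charlie 2·20=40, M7→Charlie 7·24=168. Service 683; fixed 200; total 883.
Plan B: {Delta, Foxtrot}: M1→Delta 5·6=30, M2→Foxtrot 5·16=80, M3→Delta 6·19=114, M4→Foxtrot 6·15=90, M5→Foxtrot 3·8=24, M6→Delta 4·20=80, M7→Delta 13·24=312. Service 730; fixed 565; total 1295.
Difference: |883 − 1295| = 412.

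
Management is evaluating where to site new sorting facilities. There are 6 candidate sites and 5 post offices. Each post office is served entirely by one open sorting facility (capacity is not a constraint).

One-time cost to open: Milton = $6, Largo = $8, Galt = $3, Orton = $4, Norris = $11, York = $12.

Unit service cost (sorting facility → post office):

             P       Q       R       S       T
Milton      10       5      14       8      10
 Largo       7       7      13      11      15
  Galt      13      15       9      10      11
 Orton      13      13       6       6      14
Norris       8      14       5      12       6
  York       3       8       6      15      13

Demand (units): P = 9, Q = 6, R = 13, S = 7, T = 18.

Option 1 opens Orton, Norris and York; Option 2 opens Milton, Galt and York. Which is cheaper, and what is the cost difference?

Option 1 is cheaper by 75.

Option 1: {Orton, Norris, York}: P→York 3·9=27, Q→York 8·6=48, R→Norris 5·13=65, S→Orton 6·7=42, T→Norris 6·18=108. Service 290; fixed 27; total 317.
Option 2: {Milton, Galt, York}: P→York 3·9=27, Q→Milton 5·6=30, R→York 6·13=78, S→Milton 8·7=56, T→Milton 10·18=180. Service 371; fixed 21; total 392.
Difference: |317 − 392| = 75.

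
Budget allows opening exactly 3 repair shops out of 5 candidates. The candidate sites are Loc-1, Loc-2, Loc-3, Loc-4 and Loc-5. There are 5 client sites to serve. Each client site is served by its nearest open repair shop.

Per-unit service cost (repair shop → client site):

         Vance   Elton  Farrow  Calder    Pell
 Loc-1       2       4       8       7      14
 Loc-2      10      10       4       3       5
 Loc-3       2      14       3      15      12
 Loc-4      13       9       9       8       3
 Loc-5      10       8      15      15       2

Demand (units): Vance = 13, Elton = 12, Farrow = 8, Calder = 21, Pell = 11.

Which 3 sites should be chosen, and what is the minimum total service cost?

Choose Loc-1, Loc-2 and Loc-5; total service cost 191.

With exactly 3 open, each client site uses its cheapest among the chosen.
{Loc-1, Loc-2, Loc-5}: Vance→Loc-1 2·13=26, Elton→Loc-1 4·12=48, Farrow→Loc-2 4·8=32, Calder→Loc-2 3·21=63, Pell→Loc-5 2·11=22. Service cost 191.
{Loc-1, Loc-2, Loc-4}: service cost 202
{Loc-1, Loc-2, Loc-3}: service cost 216
Among all 10 size-3 choices, {Loc-1, Loc-2, Loc-5} is lowest.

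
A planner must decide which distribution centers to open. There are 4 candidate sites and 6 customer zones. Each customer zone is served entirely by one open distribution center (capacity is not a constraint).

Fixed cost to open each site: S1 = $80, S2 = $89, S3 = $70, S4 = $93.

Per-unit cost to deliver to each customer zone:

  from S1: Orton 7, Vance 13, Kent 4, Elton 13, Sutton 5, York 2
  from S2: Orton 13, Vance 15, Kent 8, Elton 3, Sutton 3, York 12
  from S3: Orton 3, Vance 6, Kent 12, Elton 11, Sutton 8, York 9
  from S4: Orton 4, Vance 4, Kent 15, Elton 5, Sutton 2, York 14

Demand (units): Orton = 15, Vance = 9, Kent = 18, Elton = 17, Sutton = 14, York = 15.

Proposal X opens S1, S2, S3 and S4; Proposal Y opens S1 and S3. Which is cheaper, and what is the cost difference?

Proposal X: {S1, S2, S3, S4}: Orton→S3 3·15=45, Vance→S4 4·9=36, Kent→S1 4·18=72, Elton→S2 3·17=51, Sutton→S4 2·14=28, York→S1 2·15=30. Service 262; fixed 332; total 594.
Proposal Y: {S1, S3}: Orton→S3 3·15=45, Vance→S3 6·9=54, Kent→S1 4·18=72, Elton→S3 11·17=187, Sutton→S1 5·14=70, York→S1 2·15=30. Service 458; fixed 150; total 608.
Difference: |594 − 608| = 14.

Proposal X is cheaper by 14.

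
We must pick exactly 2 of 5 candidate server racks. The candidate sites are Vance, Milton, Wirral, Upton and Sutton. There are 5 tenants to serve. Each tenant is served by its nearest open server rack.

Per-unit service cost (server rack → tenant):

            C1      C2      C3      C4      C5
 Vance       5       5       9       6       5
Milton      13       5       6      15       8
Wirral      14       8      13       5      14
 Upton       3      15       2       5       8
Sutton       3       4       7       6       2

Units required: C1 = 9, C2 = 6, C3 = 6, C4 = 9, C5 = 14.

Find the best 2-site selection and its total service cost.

With exactly 2 open, each tenant uses its cheapest among the chosen.
{Upton, Sutton}: C1→Upton 3·9=27, C2→Sutton 4·6=24, C3→Upton 2·6=12, C4→Upton 5·9=45, C5→Sutton 2·14=28. Service cost 136.
{Wirral, Sutton}: service cost 166
{Milton, Sutton}: service cost 169
Among all 10 size-2 choices, {Upton, Sutton} is lowest.

Choose Upton and Sutton; total service cost 136.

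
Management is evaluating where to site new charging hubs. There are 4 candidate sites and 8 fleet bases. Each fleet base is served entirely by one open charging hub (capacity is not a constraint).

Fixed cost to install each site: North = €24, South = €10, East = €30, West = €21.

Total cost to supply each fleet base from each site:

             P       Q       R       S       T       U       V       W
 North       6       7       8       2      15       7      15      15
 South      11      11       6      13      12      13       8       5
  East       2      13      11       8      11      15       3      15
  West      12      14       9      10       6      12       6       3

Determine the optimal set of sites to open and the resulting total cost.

Open North and South; minimum total cost 87.

For any fixed open set, each fleet base goes to its cheapest open site; total = fixed + service.
{North, South}: P→North 6, Q→North 7, R→South 6, S→North 2, T→South 12, U→North 7, V→South 8, W→South 5. Service 53; fixed 34; total 87.
{South}: P→South 11, Q→South 11, R→South 6, S→South 13, T→South 12, U→South 13, V→South 8, W→South 5. Service 79; fixed 10; total 89.
{North, West}: service 45 + fixed 45 = 90
{North, South, East, West}: P→East 2, Q→North 7, R→South 6, S→North 2, T→West 6, U→North 7, V→East 3, W→West 3. Service 36; fixed 85; total 121.
No other subset beats 87.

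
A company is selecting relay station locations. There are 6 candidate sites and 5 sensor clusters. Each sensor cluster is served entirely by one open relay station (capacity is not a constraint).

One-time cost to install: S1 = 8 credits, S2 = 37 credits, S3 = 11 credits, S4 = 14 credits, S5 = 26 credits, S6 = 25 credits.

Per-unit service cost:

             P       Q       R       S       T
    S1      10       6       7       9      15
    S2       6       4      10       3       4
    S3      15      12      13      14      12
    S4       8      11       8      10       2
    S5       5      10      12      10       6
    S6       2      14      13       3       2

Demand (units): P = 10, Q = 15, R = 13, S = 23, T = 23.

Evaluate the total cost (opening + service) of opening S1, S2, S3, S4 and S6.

Total cost: 381

Each sensor cluster is assigned to its cheapest site among the open ones.
{S1, S2, S3, S4, S6}: P→S6 2·10=20, Q→S2 4·15=60, R→S1 7·13=91, S→S2 3·23=69, T→S4 2·23=46. Service 286; fixed 95; total 381.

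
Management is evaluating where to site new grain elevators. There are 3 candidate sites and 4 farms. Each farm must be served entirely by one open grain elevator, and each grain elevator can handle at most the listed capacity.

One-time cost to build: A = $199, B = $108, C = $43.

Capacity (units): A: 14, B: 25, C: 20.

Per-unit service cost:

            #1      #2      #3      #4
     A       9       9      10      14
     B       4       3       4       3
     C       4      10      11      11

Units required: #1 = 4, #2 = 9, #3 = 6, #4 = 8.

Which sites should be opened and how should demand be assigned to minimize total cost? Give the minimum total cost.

Minimum total cost: 242

Open {B, C}: #1→C 4·4=16, #2→B 3·9=27, #3→B 4·6=24, #4→B 3·8=24.
Loads: B carries 23/25, C carries 4/20. Service 91; fixed 151; total 242.
Next best feasible plan costs 284.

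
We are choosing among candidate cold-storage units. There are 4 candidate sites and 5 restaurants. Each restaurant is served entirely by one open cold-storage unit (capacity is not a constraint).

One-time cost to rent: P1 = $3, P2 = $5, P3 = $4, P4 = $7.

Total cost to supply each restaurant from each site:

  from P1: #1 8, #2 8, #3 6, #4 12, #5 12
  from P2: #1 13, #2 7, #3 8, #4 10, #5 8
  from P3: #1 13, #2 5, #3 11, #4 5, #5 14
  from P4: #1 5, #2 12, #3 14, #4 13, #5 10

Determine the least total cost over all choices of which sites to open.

Minimum total cost: 43

For any fixed open set, each restaurant goes to its cheapest open site; total = fixed + service.
{P1, P3}: #1→P1 8, #2→P3 5, #3→P1 6, #4→P3 5, #5→P1 12. Service 36; fixed 7; total 43.
{P1, P2, P3}: service 32 + fixed 12 = 44
{P1, P3, P4}: service 31 + fixed 14 = 45
{P1, P2, P3, P4}: service 29 + fixed 19 = 48
(All 15 nonempty subsets were checked; P1 and P3 is lowest.)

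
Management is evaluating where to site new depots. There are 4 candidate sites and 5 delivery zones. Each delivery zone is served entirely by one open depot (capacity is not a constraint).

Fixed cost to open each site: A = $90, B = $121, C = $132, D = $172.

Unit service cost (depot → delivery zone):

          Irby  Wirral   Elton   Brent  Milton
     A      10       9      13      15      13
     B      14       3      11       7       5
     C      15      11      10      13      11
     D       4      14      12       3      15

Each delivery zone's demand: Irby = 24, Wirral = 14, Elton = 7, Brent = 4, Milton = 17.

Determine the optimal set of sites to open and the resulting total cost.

Open B and D; minimum total cost 605.

For any fixed open set, each delivery zone goes to its cheapest open site; total = fixed + service.
{B, D}: Irby→D 4·24=96, Wirral→B 3·14=42, Elton→B 11·7=77, Brent→D 3·4=12, Milton→B 5·17=85. Service 312; fixed 293; total 605.
{A, B}: service 472 + fixed 211 = 683
{B}: service 568 + fixed 121 = 689
{A, B, C, D}: service 305 + fixed 515 = 820
No other subset beats 605.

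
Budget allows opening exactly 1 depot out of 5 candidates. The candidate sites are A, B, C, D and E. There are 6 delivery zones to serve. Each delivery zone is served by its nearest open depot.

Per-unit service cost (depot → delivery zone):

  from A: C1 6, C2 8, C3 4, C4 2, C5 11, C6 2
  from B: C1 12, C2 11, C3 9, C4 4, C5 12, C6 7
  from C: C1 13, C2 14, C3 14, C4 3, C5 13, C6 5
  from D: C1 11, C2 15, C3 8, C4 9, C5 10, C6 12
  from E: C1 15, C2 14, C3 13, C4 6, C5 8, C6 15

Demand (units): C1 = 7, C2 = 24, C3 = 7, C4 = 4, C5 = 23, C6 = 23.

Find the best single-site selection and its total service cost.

With exactly 1 open, each delivery zone uses its cheapest among the chosen.
{A}: C1→A 6·7=42, C2→A 8·24=192, C3→A 4·7=28, C4→A 2·4=8, C5→A 11·23=253, C6→A 2·23=46. Service cost 569.
{B}: service cost 864
{C}: service cost 951
Among all 5 size-1 choices, {A} is lowest.

Choose A only; total service cost 569.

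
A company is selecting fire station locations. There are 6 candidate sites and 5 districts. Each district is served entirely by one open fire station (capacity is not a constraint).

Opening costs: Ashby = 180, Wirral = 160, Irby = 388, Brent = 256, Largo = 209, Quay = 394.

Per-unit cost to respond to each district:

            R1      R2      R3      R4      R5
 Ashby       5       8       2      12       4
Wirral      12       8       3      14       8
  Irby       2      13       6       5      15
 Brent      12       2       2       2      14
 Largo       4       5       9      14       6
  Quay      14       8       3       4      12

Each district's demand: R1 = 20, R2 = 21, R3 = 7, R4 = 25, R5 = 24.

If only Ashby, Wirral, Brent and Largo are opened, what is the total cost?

Total cost: 1087

Each district is assigned to its cheapest site among the open ones.
{Ashby, Wirral, Brent, Largo}: R1→Largo 4·20=80, R2→Brent 2·21=42, R3→Ashby 2·7=14, R4→Brent 2·25=50, R5→Ashby 4·24=96. Service 282; fixed 805; total 1087.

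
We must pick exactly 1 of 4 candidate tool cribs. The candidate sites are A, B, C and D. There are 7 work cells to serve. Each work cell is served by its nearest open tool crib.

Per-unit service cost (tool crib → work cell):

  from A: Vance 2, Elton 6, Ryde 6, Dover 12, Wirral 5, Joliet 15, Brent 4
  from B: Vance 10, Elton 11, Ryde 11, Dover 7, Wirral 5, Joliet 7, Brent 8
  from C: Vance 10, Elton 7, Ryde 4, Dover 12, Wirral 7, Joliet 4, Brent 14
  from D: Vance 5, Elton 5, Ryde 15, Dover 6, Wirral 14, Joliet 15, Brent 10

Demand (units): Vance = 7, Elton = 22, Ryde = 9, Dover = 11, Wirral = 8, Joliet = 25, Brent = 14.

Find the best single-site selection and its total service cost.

Choose C only; total service cost 744.

With exactly 1 open, each work cell uses its cheapest among the chosen.
{C}: Vance→C 10·7=70, Elton→C 7·22=154, Ryde→C 4·9=36, Dover→C 12·11=132, Wirral→C 7·8=56, Joliet→C 4·25=100, Brent→C 14·14=196. Service cost 744.
{A}: service cost 803
{B}: service cost 815
Among all 4 size-1 choices, {C} is lowest.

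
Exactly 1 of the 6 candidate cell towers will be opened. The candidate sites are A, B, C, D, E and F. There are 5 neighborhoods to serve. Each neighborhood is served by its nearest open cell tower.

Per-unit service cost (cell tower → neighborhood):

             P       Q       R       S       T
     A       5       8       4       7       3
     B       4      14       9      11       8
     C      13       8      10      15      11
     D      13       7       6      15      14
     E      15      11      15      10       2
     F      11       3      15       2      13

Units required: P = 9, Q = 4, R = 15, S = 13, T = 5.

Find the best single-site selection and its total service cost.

Choose A only; total service cost 243.

With exactly 1 open, each neighborhood uses its cheapest among the chosen.
{A}: P→A 5·9=45, Q→A 8·4=32, R→A 4·15=60, S→A 7·13=91, T→A 3·5=15. Service cost 243.
{B}: service cost 410
{F}: service cost 427
Among all 6 size-1 choices, {A} is lowest.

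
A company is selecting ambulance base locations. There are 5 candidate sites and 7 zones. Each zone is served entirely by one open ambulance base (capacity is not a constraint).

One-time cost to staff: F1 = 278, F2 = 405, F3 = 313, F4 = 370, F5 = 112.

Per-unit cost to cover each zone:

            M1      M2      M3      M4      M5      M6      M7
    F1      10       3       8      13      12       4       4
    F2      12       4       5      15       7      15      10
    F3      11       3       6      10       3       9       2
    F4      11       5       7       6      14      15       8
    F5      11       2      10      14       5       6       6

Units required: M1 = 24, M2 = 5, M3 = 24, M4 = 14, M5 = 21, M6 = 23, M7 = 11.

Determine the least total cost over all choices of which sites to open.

Minimum total cost: 1131

For any fixed open set, each zone goes to its cheapest open site; total = fixed + service.
{F5}: M1→F5 11·24=264, M2→F5 2·5=10, M3→F5 10·24=240, M4→F5 14·14=196, M5→F5 5·21=105, M6→F5 6·23=138, M7→F5 6·11=66. Service 1019; fixed 112; total 1131.
{F3}: service 855 + fixed 313 = 1168
{F3, F5}: M1→F3 11·24=264, M2→F5 2·5=10, M3→F3 6·24=144, M4→F3 10·14=140, M5→F3 3·21=63, M6→F5 6·23=138, M7→F3 2·11=22. Service 781; fixed 425; total 1206.
{F1, F2, F3, F4, F5}: service 631 + fixed 1478 = 2109
No other subset beats 1131.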